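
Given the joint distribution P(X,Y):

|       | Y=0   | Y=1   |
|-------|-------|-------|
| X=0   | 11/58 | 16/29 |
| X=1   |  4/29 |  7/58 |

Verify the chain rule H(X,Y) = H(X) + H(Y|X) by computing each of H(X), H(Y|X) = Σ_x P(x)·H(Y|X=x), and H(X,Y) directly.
H(X) = 0.8247 bits, H(Y|X) = 0.8660 bits, H(X,Y) = 1.6906 bits

Marginal of X (row sums):
  P(X=0) = 11/58 + 16/29 = 43/58
  P(X=1) = 4/29 + 7/58 = 15/58
H(X) = -[(43/58)·log₂(43/58) + (15/58)·log₂(15/58)]
  = 0.320065 + 0.504592 = 0.8247 bits

H(Y|X) = Σ_x P(x)·H(Y|X=x):
  X=0: P(X=0) = 43/58, P(Y|X=0) = (11/43, 32/43) → H(Y|X=0) = 0.820364
  X=1: P(X=1) = 15/58, P(Y|X=1) = (8/15, 7/15) → H(Y|X=1) = 0.996792
H(Y|X) = (43/58)·0.820364 + (15/58)·0.996792 = 0.8660 bits

H(X,Y) = -Σ_{x,y} P(x,y) log₂ P(x,y). Per-cell terms -P(x,y)·log₂P(x,y):
  X=0: 0.454897, 0.473369
  X=1: 0.394204, 0.368179
Sum of the 4 terms: H(X,Y) = 1.6906 bits

Chain rule check:
  H(X) + H(Y|X) = 0.8247 + 0.8660 = 1.6907 bits
  H(X,Y) = 1.6906 bits
✓ Chain rule verified (Δ = 0.0001 is 4-dp rounding noise: each of the three values was rounded independently).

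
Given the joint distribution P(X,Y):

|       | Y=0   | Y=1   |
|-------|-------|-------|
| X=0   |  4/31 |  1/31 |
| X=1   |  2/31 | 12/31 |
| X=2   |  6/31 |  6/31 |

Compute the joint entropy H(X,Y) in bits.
2.2433 bits

H(X,Y) = -Σ_{x,y} P(x,y) log₂ P(x,y). Per-cell terms -P(x,y)·log₂P(x,y):
  X=0: 0.3812, 0.1598
  X=1: 0.2551, 0.5300
  X=2: 0.4586, 0.4586
Sum of the 6 terms: H(X,Y) = 2.2433 bits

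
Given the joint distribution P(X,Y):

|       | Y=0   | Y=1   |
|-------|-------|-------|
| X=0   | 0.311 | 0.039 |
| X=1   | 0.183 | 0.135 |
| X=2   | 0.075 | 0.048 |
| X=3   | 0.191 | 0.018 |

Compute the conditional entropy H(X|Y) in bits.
1.8010 bits

H(X|Y) = H(X,Y) - H(Y)

H(X,Y) = -Σ_{x,y} P(x,y) log₂ P(x,y). Per-cell terms -P(x,y)·log₂P(x,y):
  X=0: 0.5240, 0.1825
  X=1: 0.4484, 0.3900
  X=2: 0.2803, 0.2103
  X=3: 0.4562, 0.1043
Sum of the 8 terms: H(X,Y) = 2.5960 bits

Marginal of Y (column sums):
  P(Y=0) = 0.311 + 0.183 + 0.075 + 0.191 = 0.760
  P(Y=1) = 0.039 + 0.135 + 0.048 + 0.018 = 0.240
H(Y) = -[0.760·log₂(0.760) + 0.240·log₂(0.240)]
  = 0.3009 + 0.4941 = 0.7950 bits

H(X|Y) = H(X,Y) - H(Y) = 2.5960 - 0.7950 = 1.8010 bits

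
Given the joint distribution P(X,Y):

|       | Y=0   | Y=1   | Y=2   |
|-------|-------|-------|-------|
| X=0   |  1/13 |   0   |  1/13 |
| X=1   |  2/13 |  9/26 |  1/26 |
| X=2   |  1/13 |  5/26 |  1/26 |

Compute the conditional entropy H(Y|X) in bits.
1.1986 bits

H(Y|X) = H(X,Y) - H(X)

H(X,Y) = -Σ_{x,y} P(x,y) log₂ P(x,y). Per-cell terms -P(x,y)·log₂P(x,y):
  X=0: 0.284649, 0.000000, 0.284649
  X=1: 0.415452, 0.529794, 0.180786
  X=2: 0.284649, 0.457406, 0.180786
  (cells with P = 0 contribute 0)
Sum of the 9 terms: H(X,Y) = 2.61817 bits

Marginal of X (row sums):
  P(X=0) = 1/13 + 0 + 1/13 = 2/13
  P(X=1) = 2/13 + 9/26 + 1/26 = 7/13
  P(X=2) = 1/13 + 5/26 + 1/26 = 4/13
H(X) = -[(2/13)·log₂(2/13) + (7/13)·log₂(7/13) + (4/13)·log₂(4/13)]
  = 0.415452 + 0.480892 + 0.523212 = 1.41956 bits

H(Y|X) = H(X,Y) - H(X) = 2.61817 - 1.41956 = 1.1986 bits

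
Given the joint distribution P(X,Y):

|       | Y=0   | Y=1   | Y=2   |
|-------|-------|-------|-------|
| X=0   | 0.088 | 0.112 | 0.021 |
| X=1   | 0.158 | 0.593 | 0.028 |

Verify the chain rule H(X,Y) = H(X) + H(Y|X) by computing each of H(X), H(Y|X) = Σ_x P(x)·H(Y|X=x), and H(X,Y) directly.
H(X) = 0.7620 bits, H(Y|X) = 1.0294 bits, H(X,Y) = 1.7914 bits

Marginal of X (row sums):
  P(X=0) = 0.088 + 0.112 + 0.021 = 0.221
  P(X=1) = 0.158 + 0.593 + 0.028 = 0.779
H(X) = -[0.221·log₂(0.221) + 0.779·log₂(0.779)]
  = 0.4813 + 0.2807 = 0.7620 bits

H(Y|X) = Σ_x P(x)·H(Y|X=x):
  X=0: P(X=0) = 0.221, P(Y|X=0) = (88/221, 112/221, 21/221) → H(Y|X=0) = 1.3486
  X=1: P(X=1) = 0.779, P(Y|X=1) = (158/779, 593/779, 28/779) → H(Y|X=1) = 0.9389
H(Y|X) = 0.221·1.3486 + 0.779·0.9389 = 1.0294 bits

H(X,Y) = -Σ_{x,y} P(x,y) log₂ P(x,y). Per-cell terms -P(x,y)·log₂P(x,y):
  X=0: 0.3086, 0.3537, 0.1170
  X=1: 0.4206, 0.4471, 0.1444
Sum of the 6 terms: H(X,Y) = 1.7914 bits

Chain rule check:
  H(X) + H(Y|X) = 0.7620 + 1.0294 = 1.7914 bits
  H(X,Y) = 1.7914 bits
✓ Chain rule verified.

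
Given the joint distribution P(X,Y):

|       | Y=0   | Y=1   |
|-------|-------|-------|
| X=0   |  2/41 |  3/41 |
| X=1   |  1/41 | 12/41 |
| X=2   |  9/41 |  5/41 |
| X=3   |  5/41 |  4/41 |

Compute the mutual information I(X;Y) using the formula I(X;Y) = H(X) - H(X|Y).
0.1978 bits

I(X;Y) = H(X) - H(X|Y)

Marginal of X (row sums):
  P(X=0) = 2/41 + 3/41 = 5/41
  P(X=1) = 1/41 + 12/41 = 13/41
  P(X=2) = 9/41 + 5/41 = 14/41
  P(X=3) = 5/41 + 4/41 = 9/41
H(X) = -[(5/41)·log₂(5/41) + (13/41)·log₂(13/41) + (14/41)·log₂(14/41) + (9/41)·log₂(9/41)]
  = 0.37020 + 0.52543 + 0.52934 + 0.48021 = 1.9052 bits

Marginal of Y (column sums):
  P(Y=0) = 2/41 + 1/41 + 9/41 + 5/41 = 17/41
  P(Y=1) = 3/41 + 12/41 + 5/41 + 4/41 = 24/41
H(X|Y) = Σ_y P(y)·H(X|Y=y):
  Y=0: P(Y=0) = 17/41, P(X|Y=0) = (2/17, 1/17, 9/17, 5/17) → H(X|Y=0) = 1.60870
  Y=1: P(Y=1) = 24/41, P(X|Y=1) = (1/8, 1/2, 5/24, 1/6) → H(X|Y=1) = 1.77729
H(X|Y) = (17/41)·1.60870 + (24/41)·1.77729 = 1.7074 bits

I(X;Y) = H(X) - H(X|Y) = 1.9052 - 1.7074 = 0.1978 bits

Cross-check via I(X;Y) = H(X) + H(Y) - H(X,Y): computing H(Y) from the column sums and H(X,Y) from the 8 cells in the same way gives H(Y) = 0.9789 bits and H(X,Y) = 2.6863 bits, so
I(X;Y) = 1.9052 + 0.9789 - 2.6863 = 0.1978 bits ✓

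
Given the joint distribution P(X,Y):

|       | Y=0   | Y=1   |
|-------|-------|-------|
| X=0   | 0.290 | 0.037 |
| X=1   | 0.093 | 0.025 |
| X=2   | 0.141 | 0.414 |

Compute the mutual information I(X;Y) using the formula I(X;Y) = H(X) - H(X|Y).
0.2901 bits

I(X;Y) = H(X) - H(X|Y)

Marginal of X (row sums):
  P(X=0) = 0.290 + 0.037 = 0.327
  P(X=1) = 0.093 + 0.025 = 0.118
  P(X=2) = 0.141 + 0.414 = 0.555
H(X) = -[0.327·log₂(0.327) + 0.118·log₂(0.118) + 0.555·log₂(0.555)]
  = 0.52733 + 0.36381 + 0.47144 = 1.3626 bits

Marginal of Y (column sums):
  P(Y=0) = 0.290 + 0.093 + 0.141 = 0.524
  P(Y=1) = 0.037 + 0.025 + 0.414 = 0.476
H(X|Y) = Σ_y P(y)·H(X|Y=y):
  Y=0: P(Y=0) = 0.524, P(X|Y=0) = (145/262, 93/524, 141/524) → H(X|Y=0) = 1.42466
  Y=1: P(Y=1) = 0.476, P(X|Y=1) = (37/476, 25/476, 207/238) → H(X|Y=1) = 0.68484
H(X|Y) = 0.524·1.42466 + 0.476·0.68484 = 1.0725 bits

I(X;Y) = H(X) - H(X|Y) = 1.3626 - 1.0725 = 0.2901 bits

Cross-check via I(X;Y) = H(X) + H(Y) - H(X,Y): computing H(Y) from the column sums and H(X,Y) from the 6 cells in the same way gives H(Y) = 0.9983 bits and H(X,Y) = 2.0708 bits, so
I(X;Y) = 1.3626 + 0.9983 - 2.0708 = 0.2901 bits ✓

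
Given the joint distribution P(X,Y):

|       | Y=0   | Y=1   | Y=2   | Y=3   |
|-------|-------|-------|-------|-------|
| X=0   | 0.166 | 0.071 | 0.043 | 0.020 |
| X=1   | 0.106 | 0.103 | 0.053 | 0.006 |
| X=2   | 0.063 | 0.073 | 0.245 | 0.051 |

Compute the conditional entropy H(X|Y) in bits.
1.3610 bits

H(X|Y) = H(X,Y) - H(Y)

H(X,Y) = -Σ_{x,y} P(x,y) log₂ P(x,y). Per-cell terms -P(x,y)·log₂P(x,y):
  X=0: 0.4301, 0.2709, 0.1952, 0.1129
  X=1: 0.3432, 0.3378, 0.2246, 0.0443
  X=2: 0.2513, 0.2756, 0.4971, 0.2190
Sum of the 12 terms: H(X,Y) = 3.2020 bits

Marginal of Y (column sums):
  P(Y=0) = 0.166 + 0.106 + 0.063 = 0.335
  P(Y=1) = 0.071 + 0.103 + 0.073 = 0.247
  P(Y=2) = 0.043 + 0.053 + 0.245 = 0.341
  P(Y=3) = 0.020 + 0.006 + 0.051 = 0.077
H(Y) = -[0.335·log₂(0.335) + 0.247·log₂(0.247) + 0.341·log₂(0.341) + 0.077·log₂(0.077)]
  = 0.5286 + 0.4983 + 0.5293 + 0.2848 = 1.8410 bits

H(X|Y) = H(X,Y) - H(Y) = 3.2020 - 1.8410 = 1.3610 bits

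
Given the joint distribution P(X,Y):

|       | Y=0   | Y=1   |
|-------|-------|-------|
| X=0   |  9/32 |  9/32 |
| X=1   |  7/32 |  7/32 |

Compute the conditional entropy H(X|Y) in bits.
0.9887 bits

H(X|Y) = H(X,Y) - H(Y)

H(X,Y) = -Σ_{x,y} P(x,y) log₂ P(x,y). Per-cell terms -P(x,y)·log₂P(x,y):
  X=0: 0.51471, 0.51471
  X=1: 0.47964, 0.47964
Sum of the 4 terms: H(X,Y) = 1.9887 bits

Marginal of Y (column sums):
  P(Y=0) = 9/32 + 7/32 = 1/2
  P(Y=1) = 9/32 + 7/32 = 1/2
H(Y) = -[(1/2)·log₂(1/2) + (1/2)·log₂(1/2)]
  = 0.50000 + 0.50000 = 1.0000 bits

H(X|Y) = H(X,Y) - H(Y) = 1.9887 - 1.0000 = 0.9887 bits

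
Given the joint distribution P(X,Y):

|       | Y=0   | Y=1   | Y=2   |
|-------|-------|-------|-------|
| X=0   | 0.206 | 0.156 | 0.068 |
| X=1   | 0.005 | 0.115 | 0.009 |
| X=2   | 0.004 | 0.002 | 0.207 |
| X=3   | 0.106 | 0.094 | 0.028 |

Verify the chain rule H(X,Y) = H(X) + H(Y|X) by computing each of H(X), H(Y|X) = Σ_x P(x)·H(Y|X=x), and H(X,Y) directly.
H(X) = 1.8662 bits, H(Y|X) = 1.0719 bits, H(X,Y) = 2.9381 bits

Marginal of X (row sums):
  P(X=0) = 0.206 + 0.156 + 0.068 = 0.430
  P(X=1) = 0.005 + 0.115 + 0.009 = 0.129
  P(X=2) = 0.004 + 0.002 + 0.207 = 0.213
  P(X=3) = 0.106 + 0.094 + 0.028 = 0.228
H(X) = -[0.430·log₂(0.430) + 0.129·log₂(0.129) + 0.213·log₂(0.213) + 0.228·log₂(0.228)]
  = 0.52356 + 0.38114 + 0.47522 + 0.48630 = 1.8662 bits

H(Y|X) = Σ_x P(x)·H(Y|X=x):
  X=0: P(X=0) = 0.430, P(Y|X=0) = (103/215, 78/215, 34/215) → H(Y|X=0) = 1.46008
  X=1: P(X=1) = 0.129, P(Y|X=1) = (5/129, 115/129, 3/43) → H(Y|X=1) = 0.59750
  X=2: P(X=2) = 0.213, P(Y|X=2) = (4/213, 2/213, 69/71) → H(Y|X=2) = 0.21099
  X=3: P(X=3) = 0.228, P(Y|X=3) = (53/114, 47/114, 7/57) → H(Y|X=3) = 1.41229
H(Y|X) = 0.430·1.46008 + 0.129·0.59750 + 0.213·0.21099 + 0.228·1.41229 = 1.0719 bits

H(X,Y) = -Σ_{x,y} P(x,y) log₂ P(x,y). Per-cell terms -P(x,y)·log₂P(x,y):
  X=0: 0.46953, 0.41814, 0.26373
  X=1: 0.03822, 0.35883, 0.06116
  X=2: 0.03186, 0.01793, 0.47037
  X=3: 0.34321, 0.32065, 0.14444
Sum of the 12 terms: H(X,Y) = 2.9381 bits

Chain rule check:
  H(X) + H(Y|X) = 1.8662 + 1.0719 = 2.9381 bits
  H(X,Y) = 2.9381 bits
✓ Chain rule verified.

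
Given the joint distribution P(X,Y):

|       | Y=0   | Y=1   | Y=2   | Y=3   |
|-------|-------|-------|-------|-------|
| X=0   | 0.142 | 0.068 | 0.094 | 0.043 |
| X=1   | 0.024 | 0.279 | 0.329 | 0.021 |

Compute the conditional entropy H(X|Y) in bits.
0.7283 bits

H(X|Y) = H(X,Y) - H(Y)

H(X,Y) = -Σ_{x,y} P(x,y) log₂ P(x,y). Per-cell terms -P(x,y)·log₂P(x,y):
  X=0: 0.39988, 0.26373, 0.32065, 0.19520
  X=1: 0.12914, 0.51382, 0.52766, 0.11704
Sum of the 8 terms: H(X,Y) = 2.4671 bits

Marginal of Y (column sums):
  P(Y=0) = 0.142 + 0.024 = 0.166
  P(Y=1) = 0.068 + 0.279 = 0.347
  P(Y=2) = 0.094 + 0.329 = 0.423
  P(Y=3) = 0.043 + 0.021 = 0.064
H(Y) = -[0.166·log₂(0.166) + 0.347·log₂(0.347) + 0.423·log₂(0.423) + 0.064·log₂(0.064)]
  = 0.43006 + 0.52987 + 0.52506 + 0.25381 = 1.7388 bits

H(X|Y) = H(X,Y) - H(Y) = 2.4671 - 1.7388 = 0.7283 bits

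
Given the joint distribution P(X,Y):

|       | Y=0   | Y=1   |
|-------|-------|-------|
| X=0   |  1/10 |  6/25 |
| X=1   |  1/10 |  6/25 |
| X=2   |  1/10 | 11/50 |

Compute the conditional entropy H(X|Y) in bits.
1.5841 bits

H(X|Y) = H(X,Y) - H(Y)

H(X,Y) = -Σ_{x,y} P(x,y) log₂ P(x,y). Per-cell terms -P(x,y)·log₂P(x,y):
  X=0: 0.3322, 0.4941
  X=1: 0.3322, 0.4941
  X=2: 0.3322, 0.4806
Sum of the 6 terms: H(X,Y) = 2.4654 bits

Marginal of Y (column sums):
  P(Y=0) = 1/10 + 1/10 + 1/10 = 3/10
  P(Y=1) = 6/25 + 6/25 + 11/50 = 7/10
H(Y) = -[(3/10)·log₂(3/10) + (7/10)·log₂(7/10)]
  = 0.5211 + 0.3602 = 0.8813 bits

H(X|Y) = H(X,Y) - H(Y) = 2.4654 - 0.8813 = 1.5841 bits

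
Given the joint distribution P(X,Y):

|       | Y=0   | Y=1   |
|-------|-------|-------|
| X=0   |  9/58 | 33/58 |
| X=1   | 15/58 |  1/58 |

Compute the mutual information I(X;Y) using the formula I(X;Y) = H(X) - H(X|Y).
0.3426 bits

I(X;Y) = H(X) - H(X|Y)

Marginal of X (row sums):
  P(X=0) = 9/58 + 33/58 = 21/29
  P(X=1) = 15/58 + 1/58 = 8/29
H(X) = -[(21/29)·log₂(21/29) + (8/29)·log₂(8/29)]
  = 0.337205 + 0.512546 = 0.84975 bits

Marginal of Y (column sums):
  P(Y=0) = 9/58 + 15/58 = 12/29
  P(Y=1) = 33/58 + 1/58 = 17/29
H(X|Y) = Σ_y P(y)·H(X|Y=y):
  Y=0: P(Y=0) = 12/29, P(X|Y=0) = (3/8, 5/8) → H(X|Y=0) = 0.954434
  Y=1: P(Y=1) = 17/29, P(X|Y=1) = (33/34, 1/34) → H(X|Y=1) = 0.191433
H(X|Y) = (12/29)·0.954434 + (17/29)·0.191433 = 0.50716 bits

I(X;Y) = H(X) - H(X|Y) = 0.84975 - 0.50716 = 0.3426 bits

Cross-check via I(X;Y) = H(X) + H(Y) - H(X,Y): computing H(Y) from the column sums and H(X,Y) from the 4 cells in the same way gives H(Y) = 0.97845 bits and H(X,Y) = 1.48561 bits, so
I(X;Y) = 0.84975 + 0.97845 - 1.48561 = 0.3426 bits ✓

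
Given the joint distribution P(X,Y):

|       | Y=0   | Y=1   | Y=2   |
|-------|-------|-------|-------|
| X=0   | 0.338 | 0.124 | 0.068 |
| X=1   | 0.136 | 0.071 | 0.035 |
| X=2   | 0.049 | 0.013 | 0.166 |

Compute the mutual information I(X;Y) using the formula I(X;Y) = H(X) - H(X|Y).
0.2144 bits

I(X;Y) = H(X) - H(X|Y)

Marginal of X (row sums):
  P(X=0) = 0.338 + 0.124 + 0.068 = 0.530
  P(X=1) = 0.136 + 0.071 + 0.035 = 0.242
  P(X=2) = 0.049 + 0.013 + 0.166 = 0.228
H(X) = -[0.530·log₂(0.530) + 0.242·log₂(0.242) + 0.228·log₂(0.228)]
  = 0.4854 + 0.4954 + 0.4863 = 1.4671 bits

Marginal of Y (column sums):
  P(Y=0) = 0.338 + 0.136 + 0.049 = 0.523
  P(Y=1) = 0.124 + 0.071 + 0.013 = 0.208
  P(Y=2) = 0.068 + 0.035 + 0.166 = 0.269
H(X|Y) = Σ_y P(y)·H(X|Y=y):
  Y=0: P(Y=0) = 0.523, P(X|Y=0) = (338/523, 136/523, 49/523) → H(X|Y=0) = 1.2324
  Y=1: P(Y=1) = 0.208, P(X|Y=1) = (31/52, 71/208, 1/16) → H(X|Y=1) = 1.2242
  Y=2: P(Y=2) = 0.269, P(X|Y=2) = (68/269, 35/269, 166/269) → H(X|Y=2) = 1.3141
H(X|Y) = 0.523·1.2324 + 0.208·1.2242 + 0.269·1.3141 = 1.2527 bits

I(X;Y) = H(X) - H(X|Y) = 1.4671 - 1.2527 = 0.2144 bits

Cross-check via I(X;Y) = H(X) + H(Y) - H(X,Y): computing H(Y) from the column sums and H(X,Y) from the 9 cells in the same way gives H(Y) = 1.4698 bits and H(X,Y) = 2.7225 bits, so
I(X;Y) = 1.4671 + 1.4698 - 2.7225 = 0.2144 bits ✓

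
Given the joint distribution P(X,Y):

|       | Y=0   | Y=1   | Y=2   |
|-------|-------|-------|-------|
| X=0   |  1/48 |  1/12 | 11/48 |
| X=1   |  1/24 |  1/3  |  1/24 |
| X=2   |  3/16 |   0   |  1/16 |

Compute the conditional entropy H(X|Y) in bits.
0.9608 bits

H(X|Y) = H(X,Y) - H(Y)

H(X,Y) = -Σ_{x,y} P(x,y) log₂ P(x,y). Per-cell terms -P(x,y)·log₂P(x,y):
  X=0: 0.11635, 0.29875, 0.48710
  X=1: 0.19104, 0.52832, 0.19104
  X=2: 0.45282, 0.00000, 0.25000
  (cells with P = 0 contribute 0)
Sum of the 9 terms: H(X,Y) = 2.5154 bits

Marginal of Y (column sums):
  P(Y=0) = 1/48 + 1/24 + 3/16 = 1/4
  P(Y=1) = 1/12 + 1/3 + 0 = 5/12
  P(Y=2) = 11/48 + 1/24 + 1/16 = 1/3
H(Y) = -[(1/4)·log₂(1/4) + (5/12)·log₂(5/12) + (1/3)·log₂(1/3)]
  = 0.50000 + 0.52626 + 0.52832 = 1.5546 bits

H(X|Y) = H(X,Y) - H(Y) = 2.5154 - 1.5546 = 0.9608 bits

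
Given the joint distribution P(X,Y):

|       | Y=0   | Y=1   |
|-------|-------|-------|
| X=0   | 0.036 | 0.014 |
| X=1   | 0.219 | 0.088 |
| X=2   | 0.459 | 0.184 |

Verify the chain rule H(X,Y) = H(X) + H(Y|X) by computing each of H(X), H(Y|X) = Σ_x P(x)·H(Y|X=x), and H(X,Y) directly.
H(X) = 1.1488 bits, H(Y|X) = 0.8635 bits, H(X,Y) = 2.0123 bits

Marginal of X (row sums):
  P(X=0) = 0.036 + 0.014 = 0.050
  P(X=1) = 0.219 + 0.088 = 0.307
  P(X=2) = 0.459 + 0.184 = 0.643
H(X) = -[0.050·log₂(0.050) + 0.307·log₂(0.307) + 0.643·log₂(0.643)]
  = 0.21610 + 0.52303 + 0.40966 = 1.1488 bits

H(Y|X) = Σ_x P(x)·H(Y|X=x):
  X=0: P(X=0) = 0.050, P(Y|X=0) = (18/25, 7/25) → H(Y|X=0) = 0.85545
  X=1: P(X=1) = 0.307, P(Y|X=1) = (219/307, 88/307) → H(Y|X=1) = 0.86435
  X=2: P(X=2) = 0.643, P(Y|X=2) = (459/643, 184/643) → H(Y|X=2) = 0.86371
H(Y|X) = 0.050·0.85545 + 0.307·0.86435 + 0.643·0.86371 = 0.8635 bits

H(X,Y) = -Σ_{x,y} P(x,y) log₂ P(x,y). Per-cell terms -P(x,y)·log₂P(x,y):
  X=0: 0.17265, 0.08622
  X=1: 0.47983, 0.30856
  X=2: 0.51566, 0.44937
Sum of the 6 terms: H(X,Y) = 2.0123 bits

Chain rule check:
  H(X) + H(Y|X) = 1.1488 + 0.8635 = 2.0123 bits
  H(X,Y) = 2.0123 bits
✓ Chain rule verified.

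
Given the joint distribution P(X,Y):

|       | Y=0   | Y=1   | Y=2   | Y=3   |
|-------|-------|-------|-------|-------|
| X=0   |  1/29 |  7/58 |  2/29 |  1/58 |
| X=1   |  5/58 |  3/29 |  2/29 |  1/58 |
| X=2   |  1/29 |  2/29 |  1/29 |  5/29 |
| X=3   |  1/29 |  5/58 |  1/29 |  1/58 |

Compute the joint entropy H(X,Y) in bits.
3.6925 bits

H(X,Y) = -Σ_{x,y} P(x,y) log₂ P(x,y). Per-cell terms -P(x,y)·log₂P(x,y):
  X=0: 0.1675, 0.3682, 0.2661, 0.1010
  X=1: 0.3048, 0.3386, 0.2661, 0.1010
  X=2: 0.1675, 0.2661, 0.1675, 0.4373
  X=3: 0.1675, 0.3048, 0.1675, 0.1010
Sum of the 16 terms: H(X,Y) = 3.6925 bits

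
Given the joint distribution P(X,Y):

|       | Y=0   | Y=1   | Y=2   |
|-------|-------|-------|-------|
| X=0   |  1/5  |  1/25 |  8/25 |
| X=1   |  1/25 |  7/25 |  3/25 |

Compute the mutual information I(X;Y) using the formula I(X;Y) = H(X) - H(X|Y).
0.2877 bits

I(X;Y) = H(X) - H(X|Y)

Marginal of X (row sums):
  P(X=0) = 1/5 + 1/25 + 8/25 = 14/25
  P(X=1) = 1/25 + 7/25 + 3/25 = 11/25
H(X) = -[(14/25)·log₂(14/25) + (11/25)·log₂(11/25)]
  = 0.46844 + 0.52115 = 0.9896 bits

Marginal of Y (column sums):
  P(Y=0) = 1/5 + 1/25 = 6/25
  P(Y=1) = 1/25 + 7/25 = 8/25
  P(Y=2) = 8/25 + 3/25 = 11/25
H(X|Y) = Σ_y P(y)·H(X|Y=y):
  Y=0: P(Y=0) = 6/25, P(X|Y=0) = (5/6, 1/6) → H(X|Y=0) = 0.65002
  Y=1: P(Y=1) = 8/25, P(X|Y=1) = (1/8, 7/8) → H(X|Y=1) = 0.54356
  Y=2: P(Y=2) = 11/25, P(X|Y=2) = (8/11, 3/11) → H(X|Y=2) = 0.84535
H(X|Y) = (6/25)·0.65002 + (8/25)·0.54356 + (11/25)·0.84535 = 0.7019 bits

I(X;Y) = H(X) - H(X|Y) = 0.9896 - 0.7019 = 0.2877 bits

Cross-check via I(X;Y) = H(X) + H(Y) - H(X,Y): computing H(Y) from the column sums and H(X,Y) from the 6 cells in the same way gives H(Y) = 1.5413 bits and H(X,Y) = 2.2432 bits, so
I(X;Y) = 0.9896 + 1.5413 - 2.2432 = 0.2877 bits ✓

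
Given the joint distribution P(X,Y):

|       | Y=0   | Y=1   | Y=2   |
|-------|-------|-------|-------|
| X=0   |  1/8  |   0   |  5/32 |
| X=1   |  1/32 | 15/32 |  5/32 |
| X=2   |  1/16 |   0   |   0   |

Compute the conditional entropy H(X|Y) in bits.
0.6141 bits

H(X|Y) = H(X,Y) - H(Y)

H(X,Y) = -Σ_{x,y} P(x,y) log₂ P(x,y). Per-cell terms -P(x,y)·log₂P(x,y):
  X=0: 0.375000, 0.000000, 0.418449
  X=1: 0.156250, 0.512395, 0.418449
  X=2: 0.250000, 0.000000, 0.000000
  (cells with P = 0 contribute 0)
Sum of the 9 terms: H(X,Y) = 2.13054 bits

Marginal of Y (column sums):
  P(Y=0) = 1/8 + 1/32 + 1/16 = 7/32
  P(Y=1) = 0 + 15/32 + 0 = 15/32
  P(Y=2) = 5/32 + 5/32 + 0 = 5/16
H(Y) = -[(7/32)·log₂(7/32) + (15/32)·log₂(15/32) + (5/16)·log₂(5/16)]
  = 0.479641 + 0.512395 + 0.524397 = 1.51643 bits

H(X|Y) = H(X,Y) - H(Y) = 2.13054 - 1.51643 = 0.6141 bits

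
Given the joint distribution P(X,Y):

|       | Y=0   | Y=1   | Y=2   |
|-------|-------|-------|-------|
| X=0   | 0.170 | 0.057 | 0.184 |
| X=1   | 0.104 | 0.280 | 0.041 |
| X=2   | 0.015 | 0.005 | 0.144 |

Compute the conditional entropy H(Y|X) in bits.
1.2144 bits

H(Y|X) = H(X,Y) - H(X)

H(X,Y) = -Σ_{x,y} P(x,y) log₂ P(x,y). Per-cell terms -P(x,y)·log₂P(x,y):
  X=0: 0.4346, 0.2356, 0.4494
  X=1: 0.3396, 0.5142, 0.1889
  X=2: 0.0909, 0.0382, 0.4026
Sum of the 9 terms: H(X,Y) = 2.6940 bits

Marginal of X (row sums):
  P(X=0) = 0.170 + 0.057 + 0.184 = 0.411
  P(X=1) = 0.104 + 0.280 + 0.041 = 0.425
  P(X=2) = 0.015 + 0.005 + 0.144 = 0.164
H(X) = -[0.411·log₂(0.411) + 0.425·log₂(0.425) + 0.164·log₂(0.164)]
  = 0.5272 + 0.5246 + 0.4278 = 1.4796 bits

H(Y|X) = H(X,Y) - H(X) = 2.6940 - 1.4796 = 1.2144 bits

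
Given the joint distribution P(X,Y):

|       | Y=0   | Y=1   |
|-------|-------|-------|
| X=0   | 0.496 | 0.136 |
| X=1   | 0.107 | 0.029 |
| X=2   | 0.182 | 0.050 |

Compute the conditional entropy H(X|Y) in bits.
1.2988 bits

H(X|Y) = H(X,Y) - H(Y)

H(X,Y) = -Σ_{x,y} P(x,y) log₂ P(x,y). Per-cell terms -P(x,y)·log₂P(x,y):
  X=0: 0.501748, 0.391452
  X=1: 0.345002, 0.148126
  X=2: 0.447354, 0.216096
Sum of the 6 terms: H(X,Y) = 2.049778 bits

Marginal of Y (column sums):
  P(Y=0) = 0.496 + 0.107 + 0.182 = 0.785
  P(Y=1) = 0.136 + 0.029 + 0.050 = 0.215
H(Y) = -[0.785·log₂(0.785) + 0.215·log₂(0.215)]
  = 0.274150 + 0.476782 = 0.750932 bits

H(X|Y) = H(X,Y) - H(Y) = 2.049778 - 0.750932 = 1.2988 bits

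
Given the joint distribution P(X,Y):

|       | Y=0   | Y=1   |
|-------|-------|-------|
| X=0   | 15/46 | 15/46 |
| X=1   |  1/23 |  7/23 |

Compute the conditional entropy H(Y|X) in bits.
0.8412 bits

H(Y|X) = H(X,Y) - H(X)

H(X,Y) = -Σ_{x,y} P(x,y) log₂ P(x,y). Per-cell terms -P(x,y)·log₂P(x,y):
  X=0: 0.527175, 0.527175
  X=1: 0.196677, 0.522324
Sum of the 4 terms: H(X,Y) = 1.77335 bits

Marginal of X (row sums):
  P(X=0) = 15/46 + 15/46 = 15/23
  P(X=1) = 1/23 + 7/23 = 8/23
H(X) = -[(15/23)·log₂(15/23) + (8/23)·log₂(8/23)]
  = 0.402177 + 0.529935 = 0.93211 bits

H(Y|X) = H(X,Y) - H(X) = 1.77335 - 0.93211 = 0.8412 bits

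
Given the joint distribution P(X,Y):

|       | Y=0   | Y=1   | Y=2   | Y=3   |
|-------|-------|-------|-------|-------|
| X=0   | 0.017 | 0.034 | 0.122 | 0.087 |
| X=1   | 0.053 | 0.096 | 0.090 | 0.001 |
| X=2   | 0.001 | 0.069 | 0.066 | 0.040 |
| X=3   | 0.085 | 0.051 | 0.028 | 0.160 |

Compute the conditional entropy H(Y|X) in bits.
1.6564 bits

H(Y|X) = H(X,Y) - H(X)

H(X,Y) = -Σ_{x,y} P(x,y) log₂ P(x,y). Per-cell terms -P(x,y)·log₂P(x,y):
  X=0: 0.09993, 0.16586, 0.37028, 0.30649
  X=1: 0.22461, 0.32456, 0.31265, 0.00997
  X=2: 0.00997, 0.26615, 0.25881, 0.18575
  X=3: 0.30229, 0.21896, 0.14444, 0.42302
Sum of the 16 terms: H(X,Y) = 3.6237 bits

Marginal of X (row sums):
  P(X=0) = 0.017 + 0.034 + 0.122 + 0.087 = 0.260
  P(X=1) = 0.053 + 0.096 + 0.090 + 0.001 = 0.240
  P(X=2) = 0.001 + 0.069 + 0.066 + 0.040 = 0.176
  P(X=3) = 0.085 + 0.051 + 0.028 + 0.160 = 0.324
H(X) = -[0.260·log₂(0.260) + 0.240·log₂(0.240) + 0.176·log₂(0.176) + 0.324·log₂(0.324)]
  = 0.50529 + 0.49413 + 0.44112 + 0.52680 = 1.9673 bits

H(Y|X) = H(X,Y) - H(X) = 3.6237 - 1.9673 = 1.6564 bits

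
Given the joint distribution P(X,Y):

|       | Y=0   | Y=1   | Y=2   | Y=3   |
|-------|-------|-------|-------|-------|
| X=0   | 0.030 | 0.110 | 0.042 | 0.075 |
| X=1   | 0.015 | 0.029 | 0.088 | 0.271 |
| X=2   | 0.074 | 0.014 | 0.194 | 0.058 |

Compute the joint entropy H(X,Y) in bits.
3.0939 bits

H(X,Y) = -Σ_{x,y} P(x,y) log₂ P(x,y). Per-cell terms -P(x,y)·log₂P(x,y):
  X=0: 0.15177, 0.35029, 0.19209, 0.28027
  X=1: 0.09088, 0.14813, 0.30856, 0.51047
  X=2: 0.27797, 0.08622, 0.45898, 0.23825
Sum of the 12 terms: H(X,Y) = 3.0939 bits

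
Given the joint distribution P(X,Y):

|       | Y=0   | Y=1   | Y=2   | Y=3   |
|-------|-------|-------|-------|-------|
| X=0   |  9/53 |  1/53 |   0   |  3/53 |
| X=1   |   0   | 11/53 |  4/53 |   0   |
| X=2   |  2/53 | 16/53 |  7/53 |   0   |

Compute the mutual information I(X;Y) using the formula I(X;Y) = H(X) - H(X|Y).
0.5716 bits

I(X;Y) = H(X) - H(X|Y)

Marginal of X (row sums):
  P(X=0) = 9/53 + 1/53 + 0 + 3/53 = 13/53
  P(X=1) = 0 + 11/53 + 4/53 + 0 = 15/53
  P(X=2) = 2/53 + 16/53 + 7/53 + 0 = 25/53
H(X) = -[(13/53)·log₂(13/53) + (15/53)·log₂(15/53) + (25/53)·log₂(25/53)]
  = 0.497307 + 0.515386 + 0.511351 = 1.52404 bits

Marginal of Y (column sums):
  P(Y=0) = 9/53 + 0 + 2/53 = 11/53
  P(Y=1) = 1/53 + 11/53 + 16/53 = 28/53
  P(Y=2) = 0 + 4/53 + 7/53 = 11/53
  P(Y=3) = 3/53 + 0 + 0 = 3/53
H(X|Y) = Σ_y P(y)·H(X|Y=y):
  Y=0: P(Y=0) = 11/53, P(X|Y=0) = (9/11, 0, 2/11) → H(X|Y=0) = 0.684038
  Y=1: P(Y=1) = 28/53, P(X|Y=1) = (1/28, 11/28, 4/7) → H(X|Y=1) = 1.162578
  Y=2: P(Y=2) = 11/53, P(X|Y=2) = (0, 4/11, 7/11) → H(X|Y=2) = 0.945660
  Y=3: P(Y=3) = 3/53, P(X|Y=3) = (1, 0, 0) → H(X|Y=3) = 0.000000
H(X|Y) = (11/53)·0.684038 + (28/53)·1.162578 + (11/53)·0.945660 + (3/53)·0.000000 = 0.95243 bits

I(X;Y) = H(X) - H(X|Y) = 1.52404 - 0.95243 = 0.5716 bits

Cross-check via I(X;Y) = H(X) + H(Y) - H(X,Y): computing H(Y) from the column sums and H(X,Y) from the 12 cells in the same way gives H(Y) = 1.66248 bits and H(X,Y) = 2.61491 bits, so
I(X;Y) = 1.52404 + 1.66248 - 2.61491 = 0.5716 bits ✓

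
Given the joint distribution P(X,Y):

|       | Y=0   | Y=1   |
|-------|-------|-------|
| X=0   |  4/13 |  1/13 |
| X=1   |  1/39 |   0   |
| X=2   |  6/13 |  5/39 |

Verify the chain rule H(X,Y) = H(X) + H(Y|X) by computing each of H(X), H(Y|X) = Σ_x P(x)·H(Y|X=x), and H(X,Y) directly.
H(X) = 1.1150 bits, H(Y|X) = 0.7231 bits, H(X,Y) = 1.8382 bits

Marginal of X (row sums):
  P(X=0) = 4/13 + 1/13 = 5/13
  P(X=1) = 1/39 + 0 = 1/39
  P(X=2) = 6/13 + 5/39 = 23/39
H(X) = -[(5/13)·log₂(5/13) + (1/39)·log₂(1/39) + (23/39)·log₂(23/39)]
  = 0.530197 + 0.135523 + 0.449290 = 1.1150 bits

H(Y|X) = Σ_x P(x)·H(Y|X=x):
  X=0: P(X=0) = 5/13, P(Y|X=0) = (4/5, 1/5) → H(Y|X=0) = 0.721928
  X=1: P(X=1) = 1/39, P(Y|X=1) = (1, 0) → H(Y|X=1) = 0.000000
  X=2: P(X=2) = 23/39, P(Y|X=2) = (18/23, 5/23) → H(Y|X=2) = 0.755375
H(Y|X) = (5/13)·0.721928 + (1/39)·0.000000 + (23/39)·0.755375 = 0.7231 bits

H(X,Y) = -Σ_{x,y} P(x,y) log₂ P(x,y). Per-cell terms -P(x,y)·log₂P(x,y):
  X=0: 0.523212, 0.284649
  X=1: 0.135523, 0.000000
  X=2: 0.514836, 0.379933
  (cells with P = 0 contribute 0)
Sum of the 6 terms: H(X,Y) = 1.8382 bits

Chain rule check:
  H(X) + H(Y|X) = 1.1150 + 0.7231 = 1.8381 bits
  H(X,Y) = 1.8382 bits
✓ Chain rule verified (Δ = 0.0001 is 4-dp rounding noise: each of the three values was rounded independently).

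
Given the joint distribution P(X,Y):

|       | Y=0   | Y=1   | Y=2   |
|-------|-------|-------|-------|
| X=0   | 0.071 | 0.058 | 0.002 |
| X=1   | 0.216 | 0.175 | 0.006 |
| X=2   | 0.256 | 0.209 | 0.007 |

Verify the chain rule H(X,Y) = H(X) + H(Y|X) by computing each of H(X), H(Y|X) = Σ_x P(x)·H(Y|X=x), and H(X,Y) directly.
H(X) = 1.4245 bits, H(Y|X) = 1.0899 bits, H(X,Y) = 2.5144 bits

Marginal of X (row sums):
  P(X=0) = 0.071 + 0.058 + 0.002 = 0.131
  P(X=1) = 0.216 + 0.175 + 0.006 = 0.397
  P(X=2) = 0.256 + 0.209 + 0.007 = 0.472
H(X) = -[0.131·log₂(0.131) + 0.397·log₂(0.397) + 0.472·log₂(0.472)]
  = 0.38414 + 0.52912 + 0.51124 = 1.4245 bits

H(Y|X) = Σ_x P(x)·H(Y|X=x):
  X=0: P(X=0) = 0.131, P(Y|X=0) = (71/131, 58/131, 2/131) → H(Y|X=0) = 1.09148
  X=1: P(X=1) = 0.397, P(Y|X=1) = (216/397, 175/397, 6/397) → H(Y|X=1) = 1.09010
  X=2: P(X=2) = 0.472, P(Y|X=2) = (32/59, 209/472, 7/472) → H(Y|X=2) = 1.08923
H(Y|X) = 0.131·1.09148 + 0.397·1.09010 + 0.472·1.08923 = 1.0899 bits

H(X,Y) = -Σ_{x,y} P(x,y) log₂ P(x,y). Per-cell terms -P(x,y)·log₂P(x,y):
  X=0: 0.27094, 0.23825, 0.01793
  X=1: 0.47755, 0.44005, 0.04428
  X=2: 0.50324, 0.47201, 0.05011
Sum of the 9 terms: H(X,Y) = 2.5144 bits

Chain rule check:
  H(X) + H(Y|X) = 1.4245 + 1.0899 = 2.5144 bits
  H(X,Y) = 2.5144 bits
✓ Chain rule verified.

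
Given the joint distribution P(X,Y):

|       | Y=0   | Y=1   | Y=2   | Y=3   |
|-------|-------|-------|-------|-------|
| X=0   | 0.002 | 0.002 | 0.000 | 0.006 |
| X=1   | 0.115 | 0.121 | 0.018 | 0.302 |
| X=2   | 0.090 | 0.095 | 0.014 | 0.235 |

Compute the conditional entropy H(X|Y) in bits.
1.0594 bits

H(X|Y) = H(X,Y) - H(Y)

H(X,Y) = -Σ_{x,y} P(x,y) log₂ P(x,y). Per-cell terms -P(x,y)·log₂P(x,y):
  X=0: 0.01793, 0.01793, 0.00000, 0.04428
  X=1: 0.35883, 0.36868, 0.10433, 0.52167
  X=2: 0.31265, 0.32261, 0.08622, 0.49098
  (cells with P = 0 contribute 0)
Sum of the 12 terms: H(X,Y) = 2.6461 bits

Marginal of Y (column sums):
  P(Y=0) = 0.002 + 0.115 + 0.090 = 0.207
  P(Y=1) = 0.002 + 0.121 + 0.095 = 0.218
  P(Y=2) = 0.000 + 0.018 + 0.014 = 0.032
  P(Y=3) = 0.006 + 0.302 + 0.235 = 0.543
H(Y) = -[0.207·log₂(0.207) + 0.218·log₂(0.218) + 0.032·log₂(0.032) + 0.543·log₂(0.543)]
  = 0.47037 + 0.47908 + 0.15891 + 0.47837 = 1.5867 bits

H(X|Y) = H(X,Y) - H(Y) = 2.6461 - 1.5867 = 1.0594 bits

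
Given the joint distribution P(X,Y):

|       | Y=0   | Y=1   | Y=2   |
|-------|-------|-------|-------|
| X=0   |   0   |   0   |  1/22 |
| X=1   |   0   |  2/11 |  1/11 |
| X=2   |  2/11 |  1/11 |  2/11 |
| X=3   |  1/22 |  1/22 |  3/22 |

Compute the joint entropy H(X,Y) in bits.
2.9706 bits

H(X,Y) = -Σ_{x,y} P(x,y) log₂ P(x,y). Per-cell terms -P(x,y)·log₂P(x,y):
  X=0: 0.00000, 0.00000, 0.20270
  X=1: 0.00000, 0.44717, 0.31449
  X=2: 0.44717, 0.31449, 0.44717
  X=3: 0.20270, 0.20270, 0.39197
  (cells with P = 0 contribute 0)
Sum of the 12 terms: H(X,Y) = 2.9706 bits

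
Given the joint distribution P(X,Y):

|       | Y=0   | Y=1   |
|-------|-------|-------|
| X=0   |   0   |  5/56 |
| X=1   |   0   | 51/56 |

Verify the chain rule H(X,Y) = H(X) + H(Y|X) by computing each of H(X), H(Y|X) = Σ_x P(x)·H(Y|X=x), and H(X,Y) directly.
H(X) = 0.4341 bits, H(Y|X) = 0.0000 bits, H(X,Y) = 0.4341 bits

Marginal of X (row sums):
  P(X=0) = 0 + 5/56 = 5/56
  P(X=1) = 0 + 51/56 = 51/56
H(X) = -[(5/56)·log₂(5/56) + (51/56)·log₂(51/56)]
  = 0.3112 + 0.1229 = 0.4341 bits

H(Y|X) = Σ_x P(x)·H(Y|X=x):
  X=0: P(X=0) = 5/56, P(Y|X=0) = (0, 1) → H(Y|X=0) = 0.0000
  X=1: P(X=1) = 51/56, P(Y|X=1) = (0, 1) → H(Y|X=1) = 0.0000
H(Y|X) = (5/56)·0.0000 + (51/56)·0.0000 = 0.0000 bits

H(X,Y) = -Σ_{x,y} P(x,y) log₂ P(x,y). Per-cell terms -P(x,y)·log₂P(x,y):
  X=0: 0.0000, 0.3112
  X=1: 0.0000, 0.1229
  (cells with P = 0 contribute 0)
Sum of the 4 terms: H(X,Y) = 0.4341 bits

Chain rule check:
  H(X) + H(Y|X) = 0.4341 + 0.0000 = 0.4341 bits
  H(X,Y) = 0.4341 bits
✓ Chain rule verified.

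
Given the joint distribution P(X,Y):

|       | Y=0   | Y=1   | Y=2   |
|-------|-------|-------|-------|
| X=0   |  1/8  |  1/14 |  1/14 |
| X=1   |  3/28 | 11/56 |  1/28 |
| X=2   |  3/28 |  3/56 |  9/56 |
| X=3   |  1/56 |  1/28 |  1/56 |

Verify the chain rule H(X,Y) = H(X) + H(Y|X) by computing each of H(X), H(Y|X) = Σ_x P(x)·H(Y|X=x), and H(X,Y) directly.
H(X) = 1.8364 bits, H(Y|X) = 1.4351 bits, H(X,Y) = 3.2715 bits

Marginal of X (row sums):
  P(X=0) = 1/8 + 1/14 + 1/14 = 15/56
  P(X=1) = 3/28 + 11/56 + 1/28 = 19/56
  P(X=2) = 3/28 + 3/56 + 9/56 = 9/28
  P(X=3) = 1/56 + 1/28 + 1/56 = 1/14
H(X) = -[(15/56)·log₂(15/56) + (19/56)·log₂(19/56) + (9/28)·log₂(9/28) + (1/14)·log₂(1/14)]
  = 0.50905 + 0.52909 + 0.52632 + 0.27195 = 1.8364 bits

H(Y|X) = Σ_x P(x)·H(Y|X=x):
  X=0: P(X=0) = 15/56, P(Y|X=0) = (7/15, 4/15, 4/15) → H(Y|X=0) = 1.53012
  X=1: P(X=1) = 19/56, P(Y|X=1) = (6/19, 11/19, 2/19) → H(Y|X=1) = 1.32353
  X=2: P(X=2) = 9/28, P(Y|X=2) = (1/3, 1/6, 1/2) → H(Y|X=2) = 1.45915
  X=3: P(X=3) = 1/14, P(Y|X=3) = (1/4, 1/2, 1/4) → H(Y|X=3) = 1.50000
H(Y|X) = (15/56)·1.53012 + (19/56)·1.32353 + (9/28)·1.45915 + (1/14)·1.50000 = 1.4351 bits

H(X,Y) = -Σ_{x,y} P(x,y) log₂ P(x,y). Per-cell terms -P(x,y)·log₂P(x,y):
  X=0: 0.37500, 0.27195, 0.27195
  X=1: 0.34526, 0.46120, 0.17169
  X=2: 0.34526, 0.22620, 0.42387
  X=3: 0.10370, 0.17169, 0.10370
Sum of the 12 terms: H(X,Y) = 3.2715 bits

Chain rule check:
  H(X) + H(Y|X) = 1.8364 + 1.4351 = 3.2715 bits
  H(X,Y) = 3.2715 bits
✓ Chain rule verified.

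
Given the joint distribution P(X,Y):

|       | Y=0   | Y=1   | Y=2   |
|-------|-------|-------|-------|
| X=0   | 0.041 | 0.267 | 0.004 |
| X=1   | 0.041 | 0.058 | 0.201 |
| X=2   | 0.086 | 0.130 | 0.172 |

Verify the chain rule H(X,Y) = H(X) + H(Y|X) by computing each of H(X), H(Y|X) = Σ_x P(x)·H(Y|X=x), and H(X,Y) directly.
H(X) = 1.5753 bits, H(Y|X) = 1.1704 bits, H(X,Y) = 2.7458 bits

Marginal of X (row sums):
  P(X=0) = 0.041 + 0.267 + 0.004 = 0.312
  P(X=1) = 0.041 + 0.058 + 0.201 = 0.300
  P(X=2) = 0.086 + 0.130 + 0.172 = 0.388
H(X) = -[0.312·log₂(0.312) + 0.300·log₂(0.300) + 0.388·log₂(0.388)]
  = 0.524279 + 0.521090 + 0.529958 = 1.5753 bits

H(Y|X) = Σ_x P(x)·H(Y|X=x):
  X=0: P(X=0) = 0.312, P(Y|X=0) = (41/312, 89/104, 1/78) → H(Y|X=0) = 0.657628
  X=1: P(X=1) = 0.300, P(Y|X=1) = (41/300, 29/150, 67/100) → H(Y|X=1) = 1.237872
  X=2: P(X=2) = 0.388, P(Y|X=2) = (43/194, 65/194, 43/97) → H(Y|X=2) = 1.530624
H(Y|X) = 0.312·0.657628 + 0.300·1.237872 + 0.388·1.530624 = 1.1704 bits

H(X,Y) = -Σ_{x,y} P(x,y) log₂ P(x,y). Per-cell terms -P(x,y)·log₂P(x,y):
  X=0: 0.188938, 0.508659, 0.031863
  X=1: 0.188938, 0.238253, 0.465261
  X=2: 0.304399, 0.382644, 0.436797
Sum of the 9 terms: H(X,Y) = 2.7458 bits

Chain rule check:
  H(X) + H(Y|X) = 1.5753 + 1.1704 = 2.7457 bits
  H(X,Y) = 2.7458 bits
✓ Chain rule verified (Δ = 0.0001 is 4-dp rounding noise: each of the three values was rounded independently).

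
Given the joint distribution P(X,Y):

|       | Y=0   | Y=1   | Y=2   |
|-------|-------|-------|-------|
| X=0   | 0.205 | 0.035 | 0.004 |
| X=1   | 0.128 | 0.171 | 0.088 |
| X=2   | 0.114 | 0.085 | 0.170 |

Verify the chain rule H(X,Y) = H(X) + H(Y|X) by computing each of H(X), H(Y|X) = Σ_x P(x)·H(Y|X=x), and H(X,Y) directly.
H(X) = 1.5573 bits, H(Y|X) = 1.3304 bits, H(X,Y) = 2.8877 bits

Marginal of X (row sums):
  P(X=0) = 0.205 + 0.035 + 0.004 = 0.244
  P(X=1) = 0.128 + 0.171 + 0.088 = 0.387
  P(X=2) = 0.114 + 0.085 + 0.170 = 0.369
H(X) = -[0.244·log₂(0.244) + 0.387·log₂(0.387) + 0.369·log₂(0.369)]
  = 0.49655 + 0.53003 + 0.53074 = 1.5573 bits

H(Y|X) = Σ_x P(x)·H(Y|X=x):
  X=0: P(X=0) = 0.244, P(Y|X=0) = (205/244, 35/244, 1/61) → H(Y|X=0) = 0.71017
  X=1: P(X=1) = 0.387, P(Y|X=1) = (128/387, 19/43, 88/387) → H(Y|X=1) = 1.53448
  X=2: P(X=2) = 0.369, P(Y|X=2) = (38/123, 85/369, 170/369) → H(Y|X=2) = 1.52654
H(Y|X) = 0.244·0.71017 + 0.387·1.53448 + 0.369·1.52654 = 1.3304 bits

H(X,Y) = -Σ_{x,y} P(x,y) log₂ P(x,y). Per-cell terms -P(x,y)·log₂P(x,y):
  X=0: 0.46869, 0.16928, 0.03186
  X=1: 0.37962, 0.43570, 0.30856
  X=2: 0.35715, 0.30229, 0.43459
Sum of the 9 terms: H(X,Y) = 2.8877 bits

Chain rule check:
  H(X) + H(Y|X) = 1.5573 + 1.3304 = 2.8877 bits
  H(X,Y) = 2.8877 bits
✓ Chain rule verified.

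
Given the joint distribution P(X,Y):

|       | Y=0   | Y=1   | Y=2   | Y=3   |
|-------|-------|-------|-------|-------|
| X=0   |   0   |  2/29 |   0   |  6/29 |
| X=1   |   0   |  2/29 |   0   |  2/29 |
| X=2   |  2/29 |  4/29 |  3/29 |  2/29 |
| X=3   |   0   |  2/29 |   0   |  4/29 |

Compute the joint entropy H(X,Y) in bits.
3.1937 bits

H(X,Y) = -Σ_{x,y} P(x,y) log₂ P(x,y). Per-cell terms -P(x,y)·log₂P(x,y):
  X=0: 0.00000, 0.26607, 0.00000, 0.47028
  X=1: 0.00000, 0.26607, 0.00000, 0.26607
  X=2: 0.26607, 0.39420, 0.33859, 0.26607
  X=3: 0.00000, 0.26607, 0.00000, 0.39420
  (cells with P = 0 contribute 0)
Sum of the 16 terms: H(X,Y) = 3.1937 bits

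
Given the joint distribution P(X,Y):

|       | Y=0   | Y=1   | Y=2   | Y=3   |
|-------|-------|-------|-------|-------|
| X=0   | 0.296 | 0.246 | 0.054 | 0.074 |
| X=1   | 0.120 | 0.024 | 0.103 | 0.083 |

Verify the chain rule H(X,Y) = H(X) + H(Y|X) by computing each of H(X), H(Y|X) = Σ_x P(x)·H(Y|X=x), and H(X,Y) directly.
H(X) = 0.9149 bits, H(Y|X) = 1.7400 bits, H(X,Y) = 2.6550 bits

Marginal of X (row sums):
  P(X=0) = 0.296 + 0.246 + 0.054 + 0.074 = 0.670
  P(X=1) = 0.120 + 0.024 + 0.103 + 0.083 = 0.330
H(X) = -[0.670·log₂(0.670) + 0.330·log₂(0.330)]
  = 0.3871 + 0.5278 = 0.9149 bits

H(Y|X) = Σ_x P(x)·H(Y|X=x):
  X=0: P(X=0) = 0.670, P(Y|X=0) = (148/335, 123/335, 27/335, 37/335) → H(Y|X=0) = 1.6953
  X=1: P(X=1) = 0.330, P(Y|X=1) = (4/11, 4/55, 103/330, 83/330) → H(Y|X=1) = 1.8309
H(Y|X) = 0.670·1.6953 + 0.330·1.8309 = 1.7400 bits

H(X,Y) = -Σ_{x,y} P(x,y) log₂ P(x,y). Per-cell terms -P(x,y)·log₂P(x,y):
  X=0: 0.5199, 0.4977, 0.2274, 0.2780
  X=1: 0.3671, 0.1291, 0.3378, 0.2980
Sum of the 8 terms: H(X,Y) = 2.6550 bits

Chain rule check:
  H(X) + H(Y|X) = 0.9149 + 1.7400 = 2.6549 bits
  H(X,Y) = 2.6550 bits
✓ Chain rule verified (Δ = 0.0001 is 4-dp rounding noise: each of the three values was rounded independently).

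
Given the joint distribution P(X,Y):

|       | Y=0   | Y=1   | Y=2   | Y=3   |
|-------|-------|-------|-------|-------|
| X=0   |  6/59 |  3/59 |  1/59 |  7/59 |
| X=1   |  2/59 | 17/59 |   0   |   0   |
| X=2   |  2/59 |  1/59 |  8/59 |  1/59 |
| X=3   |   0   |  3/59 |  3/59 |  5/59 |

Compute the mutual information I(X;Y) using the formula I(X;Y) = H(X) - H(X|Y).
0.6770 bits

I(X;Y) = H(X) - H(X|Y)

Marginal of X (row sums):
  P(X=0) = 6/59 + 3/59 + 1/59 + 7/59 = 17/59
  P(X=1) = 2/59 + 17/59 + 0 + 0 = 19/59
  P(X=2) = 2/59 + 1/59 + 8/59 + 1/59 = 12/59
  P(X=3) = 0 + 3/59 + 3/59 + 5/59 = 11/59
H(X) = -[(17/59)·log₂(17/59) + (19/59)·log₂(19/59) + (12/59)·log₂(12/59) + (11/59)·log₂(11/59)]
  = 0.5173 + 0.5264 + 0.4673 + 0.4518 = 1.9628 bits

Marginal of Y (column sums):
  P(Y=0) = 6/59 + 2/59 + 2/59 + 0 = 10/59
  P(Y=1) = 3/59 + 17/59 + 1/59 + 3/59 = 24/59
  P(Y=2) = 1/59 + 0 + 8/59 + 3/59 = 12/59
  P(Y=3) = 7/59 + 0 + 1/59 + 5/59 = 13/59
H(X|Y) = Σ_y P(y)·H(X|Y=y):
  Y=0: P(Y=0) = 10/59, P(X|Y=0) = (3/5, 1/5, 1/5, 0) → H(X|Y=0) = 1.3710
  Y=1: P(Y=1) = 24/59, P(X|Y=1) = (1/8, 17/24, 1/24, 1/8) → H(X|Y=1) = 1.2934
  Y=2: P(Y=2) = 12/59, P(X|Y=2) = (1/12, 0, 2/3, 1/4) → H(X|Y=2) = 1.1887
  Y=3: P(Y=3) = 13/59, P(X|Y=3) = (7/13, 0, 1/13, 5/13) → H(X|Y=3) = 1.2957
H(X|Y) = (10/59)·1.3710 + (24/59)·1.2934 + (12/59)·1.1887 + (13/59)·1.2957 = 1.2858 bits

I(X;Y) = H(X) - H(X|Y) = 1.9628 - 1.2858 = 0.6770 bits

Cross-check via I(X;Y) = H(X) + H(Y) - H(X,Y): computing H(Y) from the column sums and H(X,Y) from the 16 cells in the same way gives H(Y) = 1.9100 bits and H(X,Y) = 3.1958 bits, so
I(X;Y) = 1.9628 + 1.9100 - 3.1958 = 0.6770 bits ✓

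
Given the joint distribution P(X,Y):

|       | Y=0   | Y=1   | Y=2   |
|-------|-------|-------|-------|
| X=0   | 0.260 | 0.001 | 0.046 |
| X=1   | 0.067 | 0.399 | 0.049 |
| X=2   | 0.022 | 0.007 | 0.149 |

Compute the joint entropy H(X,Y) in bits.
2.3035 bits

H(X,Y) = -Σ_{x,y} P(x,y) log₂ P(x,y). Per-cell terms -P(x,y)·log₂P(x,y):
  X=0: 0.50529, 0.00997, 0.20434
  X=1: 0.26128, 0.52889, 0.21320
  X=2: 0.12114, 0.05011, 0.40925
Sum of the 9 terms: H(X,Y) = 2.3035 bits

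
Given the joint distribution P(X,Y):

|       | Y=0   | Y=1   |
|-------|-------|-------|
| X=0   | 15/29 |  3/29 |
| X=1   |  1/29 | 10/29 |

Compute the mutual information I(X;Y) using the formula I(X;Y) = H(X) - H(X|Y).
0.4221 bits

I(X;Y) = H(X) - H(X|Y)

Marginal of X (row sums):
  P(X=0) = 15/29 + 3/29 = 18/29
  P(X=1) = 1/29 + 10/29 = 11/29
H(X) = -[(18/29)·log₂(18/29) + (11/29)·log₂(11/29)]
  = 0.42707 + 0.53048 = 0.95755 bits

Marginal of Y (column sums):
  P(Y=0) = 15/29 + 1/29 = 16/29
  P(Y=1) = 3/29 + 10/29 = 13/29
H(X|Y) = Σ_y P(y)·H(X|Y=y):
  Y=0: P(Y=0) = 16/29, P(X|Y=0) = (15/16, 1/16) → H(X|Y=0) = 0.33729
  Y=1: P(Y=1) = 13/29, P(X|Y=1) = (3/13, 10/13) → H(X|Y=1) = 0.77935
H(X|Y) = (16/29)·0.33729 + (13/29)·0.77935 = 0.53545 bits

I(X;Y) = H(X) - H(X|Y) = 0.95755 - 0.53545 = 0.4221 bits

Cross-check via I(X;Y) = H(X) + H(Y) - H(X,Y): computing H(Y) from the column sums and H(X,Y) from the 4 cells in the same way gives H(Y) = 0.99227 bits and H(X,Y) = 1.52772 bits, so
I(X;Y) = 0.95755 + 0.99227 - 1.52772 = 0.4221 bits ✓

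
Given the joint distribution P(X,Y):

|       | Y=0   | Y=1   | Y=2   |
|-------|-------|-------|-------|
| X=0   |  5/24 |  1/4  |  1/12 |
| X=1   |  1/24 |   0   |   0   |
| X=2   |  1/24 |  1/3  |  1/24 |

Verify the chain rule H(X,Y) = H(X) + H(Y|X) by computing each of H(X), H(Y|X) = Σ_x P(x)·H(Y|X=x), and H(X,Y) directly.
H(X) = 1.1964 bits, H(Y|X) = 1.1752 bits, H(X,Y) = 2.3717 bits

Marginal of X (row sums):
  P(X=0) = 5/24 + 1/4 + 1/12 = 13/24
  P(X=1) = 1/24 + 0 + 0 = 1/24
  P(X=2) = 1/24 + 1/3 + 1/24 = 5/12
H(X) = -[(13/24)·log₂(13/24) + (1/24)·log₂(1/24) + (5/12)·log₂(5/12)]
  = 0.47912 + 0.19104 + 0.52626 = 1.1964 bits

H(Y|X) = Σ_x P(x)·H(Y|X=x):
  X=0: P(X=0) = 13/24, P(Y|X=0) = (5/13, 6/13, 2/13) → H(Y|X=0) = 1.46048
  X=1: P(X=1) = 1/24, P(Y|X=1) = (1, 0, 0) → H(Y|X=1) = 0.00000
  X=2: P(X=2) = 5/12, P(Y|X=2) = (1/10, 4/5, 1/10) → H(Y|X=2) = 0.92193
H(Y|X) = (13/24)·1.46048 + (1/24)·0.00000 + (5/12)·0.92193 = 1.1752 bits

H(X,Y) = -Σ_{x,y} P(x,y) log₂ P(x,y). Per-cell terms -P(x,y)·log₂P(x,y):
  X=0: 0.47147, 0.50000, 0.29875
  X=1: 0.19104, 0.00000, 0.00000
  X=2: 0.19104, 0.52832, 0.19104
  (cells with P = 0 contribute 0)
Sum of the 9 terms: H(X,Y) = 2.3717 bits

Chain rule check:
  H(X) + H(Y|X) = 1.1964 + 1.1752 = 2.3716 bits
  H(X,Y) = 2.3717 bits
✓ Chain rule verified (Δ = 0.0001 is 4-dp rounding noise: each of the three values was rounded independently).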